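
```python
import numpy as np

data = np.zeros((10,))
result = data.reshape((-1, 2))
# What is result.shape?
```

(5, 2)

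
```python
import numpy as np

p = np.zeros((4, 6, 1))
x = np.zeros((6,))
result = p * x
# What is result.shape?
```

(4, 6, 6)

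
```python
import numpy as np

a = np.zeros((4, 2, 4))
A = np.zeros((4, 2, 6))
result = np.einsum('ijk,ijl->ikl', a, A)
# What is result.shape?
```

(4, 4, 6)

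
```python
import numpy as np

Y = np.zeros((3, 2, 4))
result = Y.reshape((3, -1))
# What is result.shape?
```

(3, 8)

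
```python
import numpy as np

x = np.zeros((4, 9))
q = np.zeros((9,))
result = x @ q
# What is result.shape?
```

(4,)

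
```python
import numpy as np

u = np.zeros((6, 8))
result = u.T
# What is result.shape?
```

(8, 6)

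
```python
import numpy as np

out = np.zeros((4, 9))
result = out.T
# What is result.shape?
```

(9, 4)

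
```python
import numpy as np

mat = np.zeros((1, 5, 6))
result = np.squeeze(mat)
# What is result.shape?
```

(5, 6)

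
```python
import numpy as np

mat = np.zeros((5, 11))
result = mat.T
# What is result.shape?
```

(11, 5)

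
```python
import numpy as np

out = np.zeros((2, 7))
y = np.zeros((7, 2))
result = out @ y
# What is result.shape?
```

(2, 2)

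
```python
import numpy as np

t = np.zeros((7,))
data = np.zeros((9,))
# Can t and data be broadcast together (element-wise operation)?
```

No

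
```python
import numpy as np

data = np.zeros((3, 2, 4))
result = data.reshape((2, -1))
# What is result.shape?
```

(2, 12)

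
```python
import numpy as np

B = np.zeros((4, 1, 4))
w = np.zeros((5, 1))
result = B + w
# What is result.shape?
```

(4, 5, 4)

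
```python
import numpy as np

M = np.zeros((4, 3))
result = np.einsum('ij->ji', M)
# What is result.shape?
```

(3, 4)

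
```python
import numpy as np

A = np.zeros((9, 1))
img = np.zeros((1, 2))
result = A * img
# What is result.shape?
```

(9, 2)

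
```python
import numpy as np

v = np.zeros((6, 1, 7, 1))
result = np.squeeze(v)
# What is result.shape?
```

(6, 7)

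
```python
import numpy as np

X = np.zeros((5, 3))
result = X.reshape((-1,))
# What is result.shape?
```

(15,)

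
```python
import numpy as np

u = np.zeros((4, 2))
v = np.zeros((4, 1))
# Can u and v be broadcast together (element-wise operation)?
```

Yes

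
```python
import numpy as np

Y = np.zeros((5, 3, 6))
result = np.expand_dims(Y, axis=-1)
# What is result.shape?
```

(5, 3, 6, 1)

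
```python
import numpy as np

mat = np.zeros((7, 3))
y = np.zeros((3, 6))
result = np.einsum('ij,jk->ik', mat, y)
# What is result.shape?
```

(7, 6)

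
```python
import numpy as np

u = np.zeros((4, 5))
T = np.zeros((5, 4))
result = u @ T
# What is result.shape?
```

(4, 4)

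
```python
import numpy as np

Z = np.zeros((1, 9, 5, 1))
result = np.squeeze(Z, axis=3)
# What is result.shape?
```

(1, 9, 5)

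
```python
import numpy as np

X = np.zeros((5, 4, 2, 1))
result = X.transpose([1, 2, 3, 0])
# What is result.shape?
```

(4, 2, 1, 5)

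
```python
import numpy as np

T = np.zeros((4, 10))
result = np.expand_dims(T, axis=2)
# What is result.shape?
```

(4, 10, 1)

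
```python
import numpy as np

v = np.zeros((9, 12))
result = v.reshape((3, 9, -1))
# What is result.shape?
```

(3, 9, 4)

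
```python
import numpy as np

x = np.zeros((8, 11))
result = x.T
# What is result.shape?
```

(11, 8)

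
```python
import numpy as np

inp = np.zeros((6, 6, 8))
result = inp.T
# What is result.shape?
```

(8, 6, 6)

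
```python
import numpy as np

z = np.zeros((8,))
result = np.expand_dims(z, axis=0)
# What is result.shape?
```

(1, 8)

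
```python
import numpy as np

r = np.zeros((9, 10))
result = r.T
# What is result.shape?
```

(10, 9)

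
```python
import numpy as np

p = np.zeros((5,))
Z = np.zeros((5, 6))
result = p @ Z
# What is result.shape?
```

(6,)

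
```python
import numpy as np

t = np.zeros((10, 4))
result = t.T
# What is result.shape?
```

(4, 10)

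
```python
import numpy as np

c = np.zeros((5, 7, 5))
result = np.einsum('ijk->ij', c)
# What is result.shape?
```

(5, 7)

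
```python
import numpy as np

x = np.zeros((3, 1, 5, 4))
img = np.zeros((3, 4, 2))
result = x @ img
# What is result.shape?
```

(3, 3, 5, 2)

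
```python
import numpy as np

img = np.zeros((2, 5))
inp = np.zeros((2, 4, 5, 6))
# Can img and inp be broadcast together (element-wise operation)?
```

No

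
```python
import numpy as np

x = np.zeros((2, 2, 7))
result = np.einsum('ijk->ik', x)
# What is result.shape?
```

(2, 7)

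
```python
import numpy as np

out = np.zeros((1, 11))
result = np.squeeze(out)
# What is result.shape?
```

(11,)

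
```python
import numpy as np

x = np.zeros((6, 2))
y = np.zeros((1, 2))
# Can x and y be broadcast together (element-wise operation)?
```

Yes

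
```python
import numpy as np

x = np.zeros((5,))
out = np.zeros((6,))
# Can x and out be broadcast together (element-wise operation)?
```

No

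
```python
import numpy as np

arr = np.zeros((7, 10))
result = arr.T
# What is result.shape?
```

(10, 7)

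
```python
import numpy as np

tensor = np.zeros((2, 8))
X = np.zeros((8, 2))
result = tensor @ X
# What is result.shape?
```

(2, 2)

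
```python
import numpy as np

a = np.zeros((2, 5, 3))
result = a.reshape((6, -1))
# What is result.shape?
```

(6, 5)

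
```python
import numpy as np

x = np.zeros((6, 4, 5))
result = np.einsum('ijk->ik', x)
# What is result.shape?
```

(6, 5)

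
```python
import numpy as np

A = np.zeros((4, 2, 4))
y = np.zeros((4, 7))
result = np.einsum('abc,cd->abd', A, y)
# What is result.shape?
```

(4, 2, 7)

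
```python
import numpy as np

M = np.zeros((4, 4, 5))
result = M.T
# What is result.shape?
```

(5, 4, 4)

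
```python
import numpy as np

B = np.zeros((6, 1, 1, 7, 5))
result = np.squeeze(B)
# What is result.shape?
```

(6, 7, 5)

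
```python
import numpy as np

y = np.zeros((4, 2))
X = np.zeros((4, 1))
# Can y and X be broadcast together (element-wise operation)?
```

Yes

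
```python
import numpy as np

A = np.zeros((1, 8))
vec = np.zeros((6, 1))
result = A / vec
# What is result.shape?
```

(6, 8)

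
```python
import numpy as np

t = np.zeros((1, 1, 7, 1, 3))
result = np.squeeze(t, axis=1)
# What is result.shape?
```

(1, 7, 1, 3)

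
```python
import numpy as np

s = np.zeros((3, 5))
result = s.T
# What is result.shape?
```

(5, 3)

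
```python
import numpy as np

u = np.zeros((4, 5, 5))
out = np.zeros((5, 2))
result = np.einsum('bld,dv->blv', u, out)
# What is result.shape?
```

(4, 5, 2)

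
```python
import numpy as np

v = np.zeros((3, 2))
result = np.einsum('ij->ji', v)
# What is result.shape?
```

(2, 3)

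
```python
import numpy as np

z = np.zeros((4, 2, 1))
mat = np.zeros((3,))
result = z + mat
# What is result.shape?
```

(4, 2, 3)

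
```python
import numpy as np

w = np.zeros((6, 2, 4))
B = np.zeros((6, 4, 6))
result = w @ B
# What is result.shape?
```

(6, 2, 6)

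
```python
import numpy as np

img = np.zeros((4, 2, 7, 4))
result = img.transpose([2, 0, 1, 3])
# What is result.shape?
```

(7, 4, 2, 4)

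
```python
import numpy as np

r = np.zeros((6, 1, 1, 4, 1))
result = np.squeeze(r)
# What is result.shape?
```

(6, 4)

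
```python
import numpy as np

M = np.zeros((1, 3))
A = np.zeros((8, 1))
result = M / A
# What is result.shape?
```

(8, 3)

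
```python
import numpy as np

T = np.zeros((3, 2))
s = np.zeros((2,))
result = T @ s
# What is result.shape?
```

(3,)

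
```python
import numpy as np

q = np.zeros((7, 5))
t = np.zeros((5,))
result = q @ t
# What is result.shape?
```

(7,)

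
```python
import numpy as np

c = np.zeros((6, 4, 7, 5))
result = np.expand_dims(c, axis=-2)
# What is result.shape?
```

(6, 4, 7, 1, 5)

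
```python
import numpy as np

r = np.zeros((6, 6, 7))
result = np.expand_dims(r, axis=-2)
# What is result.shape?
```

(6, 6, 1, 7)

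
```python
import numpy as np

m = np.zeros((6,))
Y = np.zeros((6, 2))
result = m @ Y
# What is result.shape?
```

(2,)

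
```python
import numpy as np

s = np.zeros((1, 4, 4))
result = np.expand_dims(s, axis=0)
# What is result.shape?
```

(1, 1, 4, 4)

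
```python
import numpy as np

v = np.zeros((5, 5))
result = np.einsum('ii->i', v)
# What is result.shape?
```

(5,)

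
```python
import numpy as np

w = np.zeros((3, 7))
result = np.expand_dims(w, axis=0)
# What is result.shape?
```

(1, 3, 7)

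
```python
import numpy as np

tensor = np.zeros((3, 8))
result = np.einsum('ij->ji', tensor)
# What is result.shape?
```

(8, 3)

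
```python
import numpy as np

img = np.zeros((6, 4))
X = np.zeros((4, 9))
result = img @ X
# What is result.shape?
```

(6, 9)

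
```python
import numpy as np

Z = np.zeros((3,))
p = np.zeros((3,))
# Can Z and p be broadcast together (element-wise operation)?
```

Yes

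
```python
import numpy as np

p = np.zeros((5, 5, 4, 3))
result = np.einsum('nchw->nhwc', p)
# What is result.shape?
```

(5, 4, 3, 5)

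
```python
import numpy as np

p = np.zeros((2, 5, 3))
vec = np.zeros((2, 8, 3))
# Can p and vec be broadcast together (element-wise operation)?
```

No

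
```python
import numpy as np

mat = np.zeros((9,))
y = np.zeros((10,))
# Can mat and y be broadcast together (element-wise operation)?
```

No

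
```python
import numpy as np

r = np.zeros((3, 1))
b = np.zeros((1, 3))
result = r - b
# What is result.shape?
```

(3, 3)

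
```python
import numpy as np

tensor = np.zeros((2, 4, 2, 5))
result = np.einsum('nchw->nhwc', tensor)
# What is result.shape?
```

(2, 2, 5, 4)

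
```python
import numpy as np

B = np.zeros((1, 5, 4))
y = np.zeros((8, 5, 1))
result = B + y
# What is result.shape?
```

(8, 5, 4)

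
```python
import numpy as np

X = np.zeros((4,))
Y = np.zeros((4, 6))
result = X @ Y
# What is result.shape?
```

(6,)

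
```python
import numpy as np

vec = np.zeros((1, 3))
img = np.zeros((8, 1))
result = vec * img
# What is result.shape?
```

(8, 3)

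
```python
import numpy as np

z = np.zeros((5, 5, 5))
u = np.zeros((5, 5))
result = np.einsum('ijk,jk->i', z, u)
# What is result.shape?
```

(5,)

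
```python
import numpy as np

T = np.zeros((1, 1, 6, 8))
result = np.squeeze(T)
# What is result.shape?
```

(6, 8)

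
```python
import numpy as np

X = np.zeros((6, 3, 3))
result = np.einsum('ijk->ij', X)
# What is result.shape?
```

(6, 3)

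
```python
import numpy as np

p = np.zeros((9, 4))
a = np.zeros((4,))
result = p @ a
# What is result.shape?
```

(9,)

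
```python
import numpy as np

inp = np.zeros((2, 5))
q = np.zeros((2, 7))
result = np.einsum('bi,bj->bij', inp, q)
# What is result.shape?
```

(2, 5, 7)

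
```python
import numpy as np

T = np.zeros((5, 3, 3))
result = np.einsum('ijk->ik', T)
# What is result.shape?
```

(5, 3)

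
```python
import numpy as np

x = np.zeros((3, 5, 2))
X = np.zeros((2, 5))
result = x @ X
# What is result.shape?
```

(3, 5, 5)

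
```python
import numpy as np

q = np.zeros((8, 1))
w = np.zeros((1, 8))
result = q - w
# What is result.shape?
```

(8, 8)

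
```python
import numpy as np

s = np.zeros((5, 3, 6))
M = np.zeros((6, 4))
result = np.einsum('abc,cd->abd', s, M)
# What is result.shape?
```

(5, 3, 4)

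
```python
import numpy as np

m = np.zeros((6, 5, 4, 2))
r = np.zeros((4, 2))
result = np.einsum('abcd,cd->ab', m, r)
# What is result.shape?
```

(6, 5)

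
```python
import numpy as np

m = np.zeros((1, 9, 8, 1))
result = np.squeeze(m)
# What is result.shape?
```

(9, 8)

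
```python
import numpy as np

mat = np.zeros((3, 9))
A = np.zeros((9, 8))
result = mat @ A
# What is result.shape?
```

(3, 8)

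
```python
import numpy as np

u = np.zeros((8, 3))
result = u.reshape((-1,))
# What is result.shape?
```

(24,)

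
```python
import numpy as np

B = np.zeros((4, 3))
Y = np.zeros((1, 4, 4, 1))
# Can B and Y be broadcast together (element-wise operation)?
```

Yes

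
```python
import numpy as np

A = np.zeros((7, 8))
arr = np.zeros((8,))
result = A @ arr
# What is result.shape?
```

(7,)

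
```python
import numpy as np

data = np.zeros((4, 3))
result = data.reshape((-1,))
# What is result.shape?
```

(12,)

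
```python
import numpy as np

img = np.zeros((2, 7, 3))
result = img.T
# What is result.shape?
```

(3, 7, 2)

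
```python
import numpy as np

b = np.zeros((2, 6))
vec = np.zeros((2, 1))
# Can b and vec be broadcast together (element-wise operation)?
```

Yes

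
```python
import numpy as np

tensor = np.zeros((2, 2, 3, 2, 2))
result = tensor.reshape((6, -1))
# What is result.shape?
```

(6, 8)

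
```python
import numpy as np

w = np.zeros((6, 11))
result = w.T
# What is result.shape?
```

(11, 6)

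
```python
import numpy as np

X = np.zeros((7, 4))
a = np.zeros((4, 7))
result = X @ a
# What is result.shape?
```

(7, 7)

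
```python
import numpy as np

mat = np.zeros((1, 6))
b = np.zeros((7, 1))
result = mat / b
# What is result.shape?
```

(7, 6)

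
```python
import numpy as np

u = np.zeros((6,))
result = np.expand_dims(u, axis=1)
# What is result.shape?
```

(6, 1)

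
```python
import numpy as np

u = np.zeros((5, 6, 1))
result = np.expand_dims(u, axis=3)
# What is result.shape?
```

(5, 6, 1, 1)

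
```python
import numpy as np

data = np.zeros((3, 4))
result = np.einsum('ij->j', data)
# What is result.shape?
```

(4,)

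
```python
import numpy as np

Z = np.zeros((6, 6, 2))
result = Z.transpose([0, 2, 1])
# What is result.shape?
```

(6, 2, 6)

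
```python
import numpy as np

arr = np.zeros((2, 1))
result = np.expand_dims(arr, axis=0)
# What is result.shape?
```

(1, 2, 1)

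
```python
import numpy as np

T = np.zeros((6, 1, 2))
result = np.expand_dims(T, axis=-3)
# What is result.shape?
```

(6, 1, 1, 2)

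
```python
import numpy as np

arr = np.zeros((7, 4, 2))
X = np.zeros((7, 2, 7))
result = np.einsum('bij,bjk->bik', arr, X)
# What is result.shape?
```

(7, 4, 7)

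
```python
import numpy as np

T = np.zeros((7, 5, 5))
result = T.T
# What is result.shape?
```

(5, 5, 7)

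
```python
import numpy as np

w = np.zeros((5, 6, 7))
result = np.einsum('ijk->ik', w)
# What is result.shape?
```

(5, 7)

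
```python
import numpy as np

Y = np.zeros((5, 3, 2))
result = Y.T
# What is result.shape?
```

(2, 3, 5)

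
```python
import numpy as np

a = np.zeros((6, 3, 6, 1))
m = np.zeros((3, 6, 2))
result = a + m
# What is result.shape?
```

(6, 3, 6, 2)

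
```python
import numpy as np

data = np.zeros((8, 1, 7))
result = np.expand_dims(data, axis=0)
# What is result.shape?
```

(1, 8, 1, 7)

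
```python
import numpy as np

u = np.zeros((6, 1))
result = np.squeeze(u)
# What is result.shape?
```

(6,)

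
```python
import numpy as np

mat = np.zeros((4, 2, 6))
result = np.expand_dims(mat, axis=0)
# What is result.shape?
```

(1, 4, 2, 6)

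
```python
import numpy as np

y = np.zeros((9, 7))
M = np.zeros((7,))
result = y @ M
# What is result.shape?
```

(9,)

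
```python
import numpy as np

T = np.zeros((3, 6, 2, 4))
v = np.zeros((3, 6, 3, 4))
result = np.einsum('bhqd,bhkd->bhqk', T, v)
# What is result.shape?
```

(3, 6, 2, 3)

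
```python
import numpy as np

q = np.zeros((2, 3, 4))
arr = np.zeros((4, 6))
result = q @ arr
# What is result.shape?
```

(2, 3, 6)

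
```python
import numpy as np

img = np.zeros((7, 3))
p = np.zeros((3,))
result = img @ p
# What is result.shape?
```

(7,)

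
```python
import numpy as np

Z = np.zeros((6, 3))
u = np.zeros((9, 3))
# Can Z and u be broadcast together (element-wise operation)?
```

No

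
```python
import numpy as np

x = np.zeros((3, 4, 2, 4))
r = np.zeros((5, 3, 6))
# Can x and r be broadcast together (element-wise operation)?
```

No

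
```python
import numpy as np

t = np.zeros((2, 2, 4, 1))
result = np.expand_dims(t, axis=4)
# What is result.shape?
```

(2, 2, 4, 1, 1)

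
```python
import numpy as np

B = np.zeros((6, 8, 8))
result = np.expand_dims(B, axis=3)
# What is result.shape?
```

(6, 8, 8, 1)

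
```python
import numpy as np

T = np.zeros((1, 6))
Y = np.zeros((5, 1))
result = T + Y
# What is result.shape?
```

(5, 6)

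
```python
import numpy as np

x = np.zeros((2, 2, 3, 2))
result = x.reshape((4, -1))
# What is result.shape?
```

(4, 6)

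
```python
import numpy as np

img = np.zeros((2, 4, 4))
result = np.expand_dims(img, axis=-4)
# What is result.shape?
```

(1, 2, 4, 4)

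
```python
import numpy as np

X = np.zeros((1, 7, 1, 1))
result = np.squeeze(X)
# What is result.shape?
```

(7,)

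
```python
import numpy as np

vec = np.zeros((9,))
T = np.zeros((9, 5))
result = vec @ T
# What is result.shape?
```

(5,)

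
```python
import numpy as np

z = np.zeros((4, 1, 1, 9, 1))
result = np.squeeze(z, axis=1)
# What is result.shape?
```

(4, 1, 9, 1)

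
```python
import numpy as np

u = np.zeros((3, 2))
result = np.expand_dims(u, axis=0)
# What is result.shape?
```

(1, 3, 2)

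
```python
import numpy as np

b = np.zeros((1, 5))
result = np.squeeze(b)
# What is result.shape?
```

(5,)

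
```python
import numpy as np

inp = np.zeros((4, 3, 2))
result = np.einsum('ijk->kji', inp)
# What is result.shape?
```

(2, 3, 4)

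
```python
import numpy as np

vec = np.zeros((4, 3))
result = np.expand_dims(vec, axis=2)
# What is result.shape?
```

(4, 3, 1)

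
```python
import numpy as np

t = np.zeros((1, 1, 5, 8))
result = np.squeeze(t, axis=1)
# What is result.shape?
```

(1, 5, 8)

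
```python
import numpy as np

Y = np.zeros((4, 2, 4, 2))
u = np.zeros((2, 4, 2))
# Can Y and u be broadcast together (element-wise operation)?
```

Yes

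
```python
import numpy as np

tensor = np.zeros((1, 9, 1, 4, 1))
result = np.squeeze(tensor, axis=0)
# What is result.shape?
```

(9, 1, 4, 1)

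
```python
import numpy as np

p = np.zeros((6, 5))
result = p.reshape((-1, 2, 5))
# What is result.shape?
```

(3, 2, 5)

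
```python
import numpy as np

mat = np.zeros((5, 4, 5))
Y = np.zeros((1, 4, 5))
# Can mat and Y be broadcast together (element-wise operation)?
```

Yes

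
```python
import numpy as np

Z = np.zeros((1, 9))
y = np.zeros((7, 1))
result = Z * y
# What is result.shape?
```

(7, 9)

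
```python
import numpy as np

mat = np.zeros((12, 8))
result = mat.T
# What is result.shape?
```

(8, 12)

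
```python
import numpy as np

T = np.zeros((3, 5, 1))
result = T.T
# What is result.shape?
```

(1, 5, 3)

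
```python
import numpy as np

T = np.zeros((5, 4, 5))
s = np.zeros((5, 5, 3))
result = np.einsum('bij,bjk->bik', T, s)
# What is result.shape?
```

(5, 4, 3)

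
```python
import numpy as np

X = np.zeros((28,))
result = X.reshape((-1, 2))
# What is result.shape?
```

(14, 2)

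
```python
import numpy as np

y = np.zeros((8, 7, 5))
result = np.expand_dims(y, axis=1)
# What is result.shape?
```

(8, 1, 7, 5)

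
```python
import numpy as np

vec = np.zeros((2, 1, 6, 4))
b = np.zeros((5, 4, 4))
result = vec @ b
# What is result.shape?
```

(2, 5, 6, 4)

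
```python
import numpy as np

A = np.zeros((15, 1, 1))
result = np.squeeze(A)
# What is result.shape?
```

(15,)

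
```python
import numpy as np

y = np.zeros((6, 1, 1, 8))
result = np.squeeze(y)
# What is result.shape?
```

(6, 8)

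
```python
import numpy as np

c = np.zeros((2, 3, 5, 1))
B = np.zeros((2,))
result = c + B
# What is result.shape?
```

(2, 3, 5, 2)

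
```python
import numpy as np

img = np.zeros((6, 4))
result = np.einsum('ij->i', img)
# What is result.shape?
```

(6,)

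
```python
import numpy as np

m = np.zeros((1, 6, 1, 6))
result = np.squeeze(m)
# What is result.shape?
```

(6, 6)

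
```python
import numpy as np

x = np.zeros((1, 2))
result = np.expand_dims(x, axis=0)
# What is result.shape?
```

(1, 1, 2)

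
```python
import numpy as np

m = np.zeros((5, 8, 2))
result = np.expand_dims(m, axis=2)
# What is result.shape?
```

(5, 8, 1, 2)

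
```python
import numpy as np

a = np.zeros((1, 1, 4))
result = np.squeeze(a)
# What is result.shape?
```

(4,)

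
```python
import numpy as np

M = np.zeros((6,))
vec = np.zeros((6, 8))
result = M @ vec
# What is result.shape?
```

(8,)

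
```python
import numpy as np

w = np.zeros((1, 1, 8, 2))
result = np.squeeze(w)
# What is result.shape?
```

(8, 2)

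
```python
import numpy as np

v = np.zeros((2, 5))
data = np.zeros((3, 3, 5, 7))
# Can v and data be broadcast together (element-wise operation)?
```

No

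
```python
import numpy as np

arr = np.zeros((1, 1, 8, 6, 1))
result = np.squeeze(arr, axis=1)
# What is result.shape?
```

(1, 8, 6, 1)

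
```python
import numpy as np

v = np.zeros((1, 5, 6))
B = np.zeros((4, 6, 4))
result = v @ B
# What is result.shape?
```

(4, 5, 4)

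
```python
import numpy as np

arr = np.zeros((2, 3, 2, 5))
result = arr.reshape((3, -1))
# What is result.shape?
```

(3, 20)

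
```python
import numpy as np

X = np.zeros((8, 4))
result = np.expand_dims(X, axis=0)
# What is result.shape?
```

(1, 8, 4)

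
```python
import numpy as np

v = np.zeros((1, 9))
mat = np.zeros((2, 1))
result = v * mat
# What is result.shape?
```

(2, 9)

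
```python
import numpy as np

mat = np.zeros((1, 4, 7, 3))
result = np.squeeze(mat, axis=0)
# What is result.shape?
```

(4, 7, 3)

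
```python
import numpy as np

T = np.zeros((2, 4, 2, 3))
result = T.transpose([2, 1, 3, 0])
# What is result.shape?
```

(2, 4, 3, 2)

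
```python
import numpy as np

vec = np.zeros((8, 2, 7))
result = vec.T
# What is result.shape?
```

(7, 2, 8)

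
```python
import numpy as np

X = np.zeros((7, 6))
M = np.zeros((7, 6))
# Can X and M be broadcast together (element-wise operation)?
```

Yes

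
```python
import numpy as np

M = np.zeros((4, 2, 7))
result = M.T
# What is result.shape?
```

(7, 2, 4)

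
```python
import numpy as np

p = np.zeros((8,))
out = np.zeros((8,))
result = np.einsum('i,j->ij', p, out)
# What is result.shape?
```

(8, 8)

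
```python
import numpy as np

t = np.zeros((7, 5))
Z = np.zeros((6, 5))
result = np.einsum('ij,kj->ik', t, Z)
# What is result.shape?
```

(7, 6)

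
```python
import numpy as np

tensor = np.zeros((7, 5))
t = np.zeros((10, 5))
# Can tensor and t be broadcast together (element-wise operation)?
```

No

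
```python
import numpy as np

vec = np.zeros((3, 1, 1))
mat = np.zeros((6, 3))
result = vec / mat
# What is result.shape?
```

(3, 6, 3)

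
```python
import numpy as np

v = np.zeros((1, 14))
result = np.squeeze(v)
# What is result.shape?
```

(14,)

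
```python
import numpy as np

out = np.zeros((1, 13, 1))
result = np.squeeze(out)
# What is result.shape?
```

(13,)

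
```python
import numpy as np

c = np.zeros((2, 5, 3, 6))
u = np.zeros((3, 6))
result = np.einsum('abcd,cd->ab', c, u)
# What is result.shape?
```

(2, 5)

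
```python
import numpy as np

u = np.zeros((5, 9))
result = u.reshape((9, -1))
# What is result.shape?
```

(9, 5)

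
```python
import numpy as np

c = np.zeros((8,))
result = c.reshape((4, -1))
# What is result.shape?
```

(4, 2)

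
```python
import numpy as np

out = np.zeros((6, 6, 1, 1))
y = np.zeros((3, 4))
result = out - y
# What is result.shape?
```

(6, 6, 3, 4)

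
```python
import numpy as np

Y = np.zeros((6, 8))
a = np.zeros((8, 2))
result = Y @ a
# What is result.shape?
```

(6, 2)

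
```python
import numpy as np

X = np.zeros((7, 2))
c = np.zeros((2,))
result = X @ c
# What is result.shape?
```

(7,)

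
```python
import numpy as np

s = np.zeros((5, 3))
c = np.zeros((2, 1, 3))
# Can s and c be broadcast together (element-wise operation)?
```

Yes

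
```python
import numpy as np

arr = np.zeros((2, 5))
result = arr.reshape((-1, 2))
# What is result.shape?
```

(5, 2)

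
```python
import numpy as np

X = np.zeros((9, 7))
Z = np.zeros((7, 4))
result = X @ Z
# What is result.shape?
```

(9, 4)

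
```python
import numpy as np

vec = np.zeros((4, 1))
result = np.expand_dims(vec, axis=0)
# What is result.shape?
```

(1, 4, 1)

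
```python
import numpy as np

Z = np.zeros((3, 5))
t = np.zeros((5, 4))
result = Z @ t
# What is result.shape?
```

(3, 4)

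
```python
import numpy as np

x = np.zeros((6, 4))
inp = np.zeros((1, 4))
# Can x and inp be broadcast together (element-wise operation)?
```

Yes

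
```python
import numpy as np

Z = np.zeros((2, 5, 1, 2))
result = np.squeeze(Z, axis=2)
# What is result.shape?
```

(2, 5, 2)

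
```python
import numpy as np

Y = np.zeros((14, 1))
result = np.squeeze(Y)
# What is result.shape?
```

(14,)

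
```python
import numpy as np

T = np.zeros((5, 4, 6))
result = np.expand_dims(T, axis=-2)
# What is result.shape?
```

(5, 4, 1, 6)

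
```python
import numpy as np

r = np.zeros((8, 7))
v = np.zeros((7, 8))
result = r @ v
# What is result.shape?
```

(8, 8)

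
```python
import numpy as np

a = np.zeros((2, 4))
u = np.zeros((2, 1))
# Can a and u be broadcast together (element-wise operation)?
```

Yes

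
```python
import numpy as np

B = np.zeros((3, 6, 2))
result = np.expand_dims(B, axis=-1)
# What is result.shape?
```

(3, 6, 2, 1)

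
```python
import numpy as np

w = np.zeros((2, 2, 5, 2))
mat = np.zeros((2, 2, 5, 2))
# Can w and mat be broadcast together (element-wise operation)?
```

Yes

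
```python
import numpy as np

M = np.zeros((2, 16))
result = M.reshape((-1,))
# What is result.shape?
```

(32,)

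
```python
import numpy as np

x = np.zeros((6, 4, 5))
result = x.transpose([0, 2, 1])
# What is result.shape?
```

(6, 5, 4)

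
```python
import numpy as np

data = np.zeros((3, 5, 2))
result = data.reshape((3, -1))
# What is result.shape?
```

(3, 10)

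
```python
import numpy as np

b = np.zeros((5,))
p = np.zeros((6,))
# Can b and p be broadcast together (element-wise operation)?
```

No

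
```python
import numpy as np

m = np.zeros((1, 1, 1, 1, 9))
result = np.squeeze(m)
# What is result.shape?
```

(9,)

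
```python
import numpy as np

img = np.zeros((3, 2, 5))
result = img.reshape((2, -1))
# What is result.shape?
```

(2, 15)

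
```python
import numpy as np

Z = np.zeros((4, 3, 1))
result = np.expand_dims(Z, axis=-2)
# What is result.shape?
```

(4, 3, 1, 1)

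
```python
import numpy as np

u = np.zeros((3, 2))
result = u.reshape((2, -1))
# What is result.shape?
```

(2, 3)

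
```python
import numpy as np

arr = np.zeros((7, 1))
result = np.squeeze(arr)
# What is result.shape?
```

(7,)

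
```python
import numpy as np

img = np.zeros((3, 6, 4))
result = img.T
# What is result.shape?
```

(4, 6, 3)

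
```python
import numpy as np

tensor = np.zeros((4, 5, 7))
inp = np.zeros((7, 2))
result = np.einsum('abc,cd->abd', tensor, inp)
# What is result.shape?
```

(4, 5, 2)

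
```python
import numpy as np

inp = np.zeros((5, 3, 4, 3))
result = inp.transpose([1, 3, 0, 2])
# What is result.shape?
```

(3, 3, 5, 4)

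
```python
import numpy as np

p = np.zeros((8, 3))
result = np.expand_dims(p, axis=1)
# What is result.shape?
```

(8, 1, 3)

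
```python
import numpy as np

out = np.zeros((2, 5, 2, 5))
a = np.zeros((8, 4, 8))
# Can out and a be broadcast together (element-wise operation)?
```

No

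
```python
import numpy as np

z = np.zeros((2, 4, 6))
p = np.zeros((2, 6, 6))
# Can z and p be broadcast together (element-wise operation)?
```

No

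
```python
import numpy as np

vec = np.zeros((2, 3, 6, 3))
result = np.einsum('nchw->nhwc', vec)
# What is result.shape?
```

(2, 6, 3, 3)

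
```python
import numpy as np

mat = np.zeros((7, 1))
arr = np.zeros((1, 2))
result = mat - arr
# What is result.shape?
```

(7, 2)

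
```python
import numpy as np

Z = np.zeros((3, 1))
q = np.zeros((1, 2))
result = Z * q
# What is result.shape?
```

(3, 2)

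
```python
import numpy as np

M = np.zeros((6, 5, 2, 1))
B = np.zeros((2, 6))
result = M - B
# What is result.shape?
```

(6, 5, 2, 6)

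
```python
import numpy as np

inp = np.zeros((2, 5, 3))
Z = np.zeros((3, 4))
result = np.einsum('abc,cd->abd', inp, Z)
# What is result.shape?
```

(2, 5, 4)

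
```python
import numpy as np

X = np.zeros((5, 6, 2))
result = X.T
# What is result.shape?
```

(2, 6, 5)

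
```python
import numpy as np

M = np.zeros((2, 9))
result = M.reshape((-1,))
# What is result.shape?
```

(18,)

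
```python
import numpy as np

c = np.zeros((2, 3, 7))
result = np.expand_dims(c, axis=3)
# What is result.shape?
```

(2, 3, 7, 1)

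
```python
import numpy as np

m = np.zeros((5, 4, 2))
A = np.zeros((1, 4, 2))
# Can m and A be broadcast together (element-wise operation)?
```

Yes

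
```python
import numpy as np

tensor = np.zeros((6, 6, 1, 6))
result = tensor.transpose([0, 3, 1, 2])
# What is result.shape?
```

(6, 6, 6, 1)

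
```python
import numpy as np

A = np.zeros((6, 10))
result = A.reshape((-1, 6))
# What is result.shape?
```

(10, 6)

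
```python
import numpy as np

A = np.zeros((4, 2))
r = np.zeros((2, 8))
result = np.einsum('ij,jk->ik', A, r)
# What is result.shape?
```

(4, 8)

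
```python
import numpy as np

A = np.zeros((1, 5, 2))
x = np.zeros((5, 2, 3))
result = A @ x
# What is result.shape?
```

(5, 5, 3)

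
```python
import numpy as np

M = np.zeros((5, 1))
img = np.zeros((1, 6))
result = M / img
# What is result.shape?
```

(5, 6)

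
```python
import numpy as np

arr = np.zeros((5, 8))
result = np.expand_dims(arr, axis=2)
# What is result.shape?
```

(5, 8, 1)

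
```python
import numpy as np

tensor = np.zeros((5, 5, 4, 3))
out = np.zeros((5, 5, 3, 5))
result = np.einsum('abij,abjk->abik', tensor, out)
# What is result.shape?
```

(5, 5, 4, 5)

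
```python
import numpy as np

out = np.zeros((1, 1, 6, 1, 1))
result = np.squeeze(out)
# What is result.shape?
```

(6,)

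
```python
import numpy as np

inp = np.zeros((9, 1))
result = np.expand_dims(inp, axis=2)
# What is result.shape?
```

(9, 1, 1)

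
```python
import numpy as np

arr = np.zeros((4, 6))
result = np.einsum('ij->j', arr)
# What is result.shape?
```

(6,)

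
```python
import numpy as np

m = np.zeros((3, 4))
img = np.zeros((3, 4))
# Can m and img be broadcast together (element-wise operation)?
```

Yes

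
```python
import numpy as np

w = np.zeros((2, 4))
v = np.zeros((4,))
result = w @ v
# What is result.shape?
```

(2,)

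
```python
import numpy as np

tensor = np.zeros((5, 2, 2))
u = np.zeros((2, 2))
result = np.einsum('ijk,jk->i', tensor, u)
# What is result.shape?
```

(5,)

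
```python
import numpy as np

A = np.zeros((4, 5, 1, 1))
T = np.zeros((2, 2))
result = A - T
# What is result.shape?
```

(4, 5, 2, 2)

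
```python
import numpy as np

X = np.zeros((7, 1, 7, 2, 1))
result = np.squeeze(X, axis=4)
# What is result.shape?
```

(7, 1, 7, 2)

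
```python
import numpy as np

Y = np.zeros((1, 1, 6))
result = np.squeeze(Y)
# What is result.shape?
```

(6,)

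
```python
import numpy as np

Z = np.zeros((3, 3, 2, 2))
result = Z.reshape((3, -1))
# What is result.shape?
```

(3, 12)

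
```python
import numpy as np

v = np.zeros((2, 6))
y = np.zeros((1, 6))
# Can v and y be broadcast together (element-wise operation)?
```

Yes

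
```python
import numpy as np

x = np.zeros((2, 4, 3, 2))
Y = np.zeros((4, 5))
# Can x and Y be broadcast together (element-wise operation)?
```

No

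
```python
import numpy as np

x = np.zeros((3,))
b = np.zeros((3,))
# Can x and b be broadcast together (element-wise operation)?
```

Yes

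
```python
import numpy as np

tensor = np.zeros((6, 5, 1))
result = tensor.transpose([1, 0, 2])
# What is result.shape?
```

(5, 6, 1)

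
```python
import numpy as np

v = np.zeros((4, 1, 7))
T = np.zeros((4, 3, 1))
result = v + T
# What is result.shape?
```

(4, 3, 7)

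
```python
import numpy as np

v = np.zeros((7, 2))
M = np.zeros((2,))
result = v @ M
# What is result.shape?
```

(7,)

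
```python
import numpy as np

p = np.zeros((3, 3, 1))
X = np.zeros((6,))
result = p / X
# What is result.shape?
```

(3, 3, 6)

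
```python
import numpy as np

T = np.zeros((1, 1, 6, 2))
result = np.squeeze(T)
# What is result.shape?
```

(6, 2)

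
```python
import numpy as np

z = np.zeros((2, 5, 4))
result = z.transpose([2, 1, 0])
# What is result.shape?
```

(4, 5, 2)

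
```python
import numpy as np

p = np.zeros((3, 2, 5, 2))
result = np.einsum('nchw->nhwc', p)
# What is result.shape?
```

(3, 5, 2, 2)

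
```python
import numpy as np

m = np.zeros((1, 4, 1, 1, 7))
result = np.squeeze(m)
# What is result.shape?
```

(4, 7)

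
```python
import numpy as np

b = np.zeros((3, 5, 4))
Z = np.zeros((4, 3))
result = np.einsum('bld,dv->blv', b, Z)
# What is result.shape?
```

(3, 5, 3)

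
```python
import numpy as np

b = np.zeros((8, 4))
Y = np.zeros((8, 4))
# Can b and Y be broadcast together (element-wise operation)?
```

Yes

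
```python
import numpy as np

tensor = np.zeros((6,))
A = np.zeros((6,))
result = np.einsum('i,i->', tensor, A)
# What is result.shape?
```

()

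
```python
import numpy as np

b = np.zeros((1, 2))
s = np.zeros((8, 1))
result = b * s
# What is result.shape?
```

(8, 2)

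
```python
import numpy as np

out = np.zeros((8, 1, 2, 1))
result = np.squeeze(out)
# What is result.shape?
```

(8, 2)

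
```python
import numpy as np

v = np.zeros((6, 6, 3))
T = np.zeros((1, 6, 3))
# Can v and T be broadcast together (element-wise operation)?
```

Yes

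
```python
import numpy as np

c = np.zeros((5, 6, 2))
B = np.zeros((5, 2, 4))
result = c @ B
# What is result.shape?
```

(5, 6, 4)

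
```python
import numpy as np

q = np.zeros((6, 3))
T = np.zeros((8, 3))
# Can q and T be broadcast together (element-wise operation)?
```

No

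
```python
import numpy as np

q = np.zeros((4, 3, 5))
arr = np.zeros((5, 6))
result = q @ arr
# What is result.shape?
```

(4, 3, 6)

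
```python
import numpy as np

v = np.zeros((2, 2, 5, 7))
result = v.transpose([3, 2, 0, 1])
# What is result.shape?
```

(7, 5, 2, 2)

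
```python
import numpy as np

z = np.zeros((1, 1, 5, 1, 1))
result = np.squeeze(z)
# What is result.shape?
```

(5,)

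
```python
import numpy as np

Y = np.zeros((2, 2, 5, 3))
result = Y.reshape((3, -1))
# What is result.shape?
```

(3, 20)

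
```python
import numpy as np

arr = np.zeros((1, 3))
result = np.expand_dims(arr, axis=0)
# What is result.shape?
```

(1, 1, 3)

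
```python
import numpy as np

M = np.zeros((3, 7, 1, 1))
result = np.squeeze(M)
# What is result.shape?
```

(3, 7)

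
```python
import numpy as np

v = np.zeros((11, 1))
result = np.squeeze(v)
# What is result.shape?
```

(11,)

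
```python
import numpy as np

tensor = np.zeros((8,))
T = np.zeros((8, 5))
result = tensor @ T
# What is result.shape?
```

(5,)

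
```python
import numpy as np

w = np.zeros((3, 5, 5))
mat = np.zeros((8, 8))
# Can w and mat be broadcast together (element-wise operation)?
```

No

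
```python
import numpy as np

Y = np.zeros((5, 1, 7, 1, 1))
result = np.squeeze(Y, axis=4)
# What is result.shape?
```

(5, 1, 7, 1)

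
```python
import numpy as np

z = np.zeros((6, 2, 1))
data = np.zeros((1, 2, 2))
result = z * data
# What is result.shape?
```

(6, 2, 2)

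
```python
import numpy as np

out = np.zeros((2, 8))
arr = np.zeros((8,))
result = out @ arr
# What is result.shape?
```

(2,)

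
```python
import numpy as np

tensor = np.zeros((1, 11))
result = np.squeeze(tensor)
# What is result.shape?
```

(11,)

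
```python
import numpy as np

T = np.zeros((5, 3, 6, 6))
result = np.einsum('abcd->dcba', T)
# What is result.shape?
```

(6, 6, 3, 5)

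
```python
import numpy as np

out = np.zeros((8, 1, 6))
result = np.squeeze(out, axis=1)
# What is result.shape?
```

(8, 6)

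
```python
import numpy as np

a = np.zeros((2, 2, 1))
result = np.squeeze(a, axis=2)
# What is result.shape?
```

(2, 2)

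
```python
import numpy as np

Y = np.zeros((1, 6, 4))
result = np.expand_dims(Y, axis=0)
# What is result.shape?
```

(1, 1, 6, 4)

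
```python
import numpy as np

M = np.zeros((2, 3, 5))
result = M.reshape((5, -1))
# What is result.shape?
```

(5, 6)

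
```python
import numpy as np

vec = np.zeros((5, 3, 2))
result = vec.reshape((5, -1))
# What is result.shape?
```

(5, 6)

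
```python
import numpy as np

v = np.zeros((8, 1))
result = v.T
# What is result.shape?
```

(1, 8)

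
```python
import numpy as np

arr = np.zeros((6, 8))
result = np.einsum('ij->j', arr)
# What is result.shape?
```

(8,)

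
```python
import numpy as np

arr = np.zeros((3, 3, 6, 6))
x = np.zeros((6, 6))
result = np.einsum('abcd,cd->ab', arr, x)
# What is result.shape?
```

(3, 3)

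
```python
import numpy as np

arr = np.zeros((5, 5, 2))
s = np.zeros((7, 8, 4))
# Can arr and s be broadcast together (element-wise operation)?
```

No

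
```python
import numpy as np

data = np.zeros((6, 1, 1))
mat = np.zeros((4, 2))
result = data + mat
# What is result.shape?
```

(6, 4, 2)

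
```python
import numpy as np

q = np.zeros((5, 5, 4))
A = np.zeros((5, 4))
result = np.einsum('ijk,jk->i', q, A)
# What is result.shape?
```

(5,)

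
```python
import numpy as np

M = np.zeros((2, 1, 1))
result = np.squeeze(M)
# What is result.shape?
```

(2,)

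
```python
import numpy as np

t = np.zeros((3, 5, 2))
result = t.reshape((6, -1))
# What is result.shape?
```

(6, 5)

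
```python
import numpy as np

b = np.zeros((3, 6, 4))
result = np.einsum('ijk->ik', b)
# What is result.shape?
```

(3, 4)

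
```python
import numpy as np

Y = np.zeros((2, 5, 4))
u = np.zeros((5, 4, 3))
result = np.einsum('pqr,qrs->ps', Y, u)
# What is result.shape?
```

(2, 3)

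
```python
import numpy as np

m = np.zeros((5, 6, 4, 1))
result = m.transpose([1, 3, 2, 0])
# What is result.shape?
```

(6, 1, 4, 5)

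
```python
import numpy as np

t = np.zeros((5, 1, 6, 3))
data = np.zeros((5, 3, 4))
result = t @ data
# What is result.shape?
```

(5, 5, 6, 4)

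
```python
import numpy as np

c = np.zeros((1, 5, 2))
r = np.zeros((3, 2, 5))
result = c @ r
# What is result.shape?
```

(3, 5, 5)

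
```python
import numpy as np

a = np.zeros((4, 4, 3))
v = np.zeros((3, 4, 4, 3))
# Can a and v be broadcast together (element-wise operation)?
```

Yes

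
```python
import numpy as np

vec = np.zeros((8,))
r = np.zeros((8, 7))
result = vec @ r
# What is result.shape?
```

(7,)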